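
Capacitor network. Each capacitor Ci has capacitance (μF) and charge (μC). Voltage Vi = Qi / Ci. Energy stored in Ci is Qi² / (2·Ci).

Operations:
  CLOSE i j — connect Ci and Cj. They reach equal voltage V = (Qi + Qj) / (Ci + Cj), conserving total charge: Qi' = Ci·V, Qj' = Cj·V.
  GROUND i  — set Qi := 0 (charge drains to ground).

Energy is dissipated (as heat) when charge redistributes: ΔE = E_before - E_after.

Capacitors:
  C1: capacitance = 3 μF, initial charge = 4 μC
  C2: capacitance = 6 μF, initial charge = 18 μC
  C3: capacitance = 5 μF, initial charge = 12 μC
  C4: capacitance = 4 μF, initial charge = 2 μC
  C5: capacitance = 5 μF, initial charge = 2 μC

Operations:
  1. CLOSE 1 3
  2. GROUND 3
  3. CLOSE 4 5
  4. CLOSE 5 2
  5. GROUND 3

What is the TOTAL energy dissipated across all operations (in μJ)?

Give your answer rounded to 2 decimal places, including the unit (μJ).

Initial: C1(3μF, Q=4μC, V=1.33V), C2(6μF, Q=18μC, V=3.00V), C3(5μF, Q=12μC, V=2.40V), C4(4μF, Q=2μC, V=0.50V), C5(5μF, Q=2μC, V=0.40V)
Op 1: CLOSE 1-3: Q_total=16.00, C_total=8.00, V=2.00; Q1=6.00, Q3=10.00; dissipated=1.067
Op 2: GROUND 3: Q3=0; energy lost=10.000
Op 3: CLOSE 4-5: Q_total=4.00, C_total=9.00, V=0.44; Q4=1.78, Q5=2.22; dissipated=0.011
Op 4: CLOSE 5-2: Q_total=20.22, C_total=11.00, V=1.84; Q5=9.19, Q2=11.03; dissipated=8.906
Op 5: GROUND 3: Q3=0; energy lost=0.000
Total dissipated: 19.984 μJ

Answer: 19.98 μJ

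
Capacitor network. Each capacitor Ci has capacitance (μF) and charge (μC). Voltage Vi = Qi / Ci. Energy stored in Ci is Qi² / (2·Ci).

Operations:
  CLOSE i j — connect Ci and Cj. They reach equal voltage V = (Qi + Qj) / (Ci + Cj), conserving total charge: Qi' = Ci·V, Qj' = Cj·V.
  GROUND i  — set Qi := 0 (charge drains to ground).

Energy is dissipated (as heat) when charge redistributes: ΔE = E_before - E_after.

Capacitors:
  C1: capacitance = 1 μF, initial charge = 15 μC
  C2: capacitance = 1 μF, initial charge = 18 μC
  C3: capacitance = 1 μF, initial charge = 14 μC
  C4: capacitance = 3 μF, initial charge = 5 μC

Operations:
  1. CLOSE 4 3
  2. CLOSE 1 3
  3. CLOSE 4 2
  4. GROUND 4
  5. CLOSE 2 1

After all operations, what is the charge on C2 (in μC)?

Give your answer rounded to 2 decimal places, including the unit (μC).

Initial: C1(1μF, Q=15μC, V=15.00V), C2(1μF, Q=18μC, V=18.00V), C3(1μF, Q=14μC, V=14.00V), C4(3μF, Q=5μC, V=1.67V)
Op 1: CLOSE 4-3: Q_total=19.00, C_total=4.00, V=4.75; Q4=14.25, Q3=4.75; dissipated=57.042
Op 2: CLOSE 1-3: Q_total=19.75, C_total=2.00, V=9.88; Q1=9.88, Q3=9.88; dissipated=26.266
Op 3: CLOSE 4-2: Q_total=32.25, C_total=4.00, V=8.06; Q4=24.19, Q2=8.06; dissipated=65.836
Op 4: GROUND 4: Q4=0; energy lost=97.506
Op 5: CLOSE 2-1: Q_total=17.94, C_total=2.00, V=8.97; Q2=8.97, Q1=8.97; dissipated=0.821
Final charges: Q1=8.97, Q2=8.97, Q3=9.88, Q4=0.00

Answer: 8.97 μC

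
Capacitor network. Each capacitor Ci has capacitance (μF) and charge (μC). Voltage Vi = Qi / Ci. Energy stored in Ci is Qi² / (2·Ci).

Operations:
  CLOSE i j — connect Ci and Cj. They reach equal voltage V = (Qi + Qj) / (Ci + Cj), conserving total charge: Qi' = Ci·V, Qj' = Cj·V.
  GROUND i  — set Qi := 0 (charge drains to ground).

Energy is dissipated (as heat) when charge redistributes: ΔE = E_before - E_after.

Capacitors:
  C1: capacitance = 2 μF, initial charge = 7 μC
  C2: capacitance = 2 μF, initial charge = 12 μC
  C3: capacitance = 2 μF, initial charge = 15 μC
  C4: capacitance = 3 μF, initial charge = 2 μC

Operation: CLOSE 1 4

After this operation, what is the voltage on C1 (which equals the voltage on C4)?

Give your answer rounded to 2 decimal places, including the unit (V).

Answer: 1.80 V

Derivation:
Initial: C1(2μF, Q=7μC, V=3.50V), C2(2μF, Q=12μC, V=6.00V), C3(2μF, Q=15μC, V=7.50V), C4(3μF, Q=2μC, V=0.67V)
Op 1: CLOSE 1-4: Q_total=9.00, C_total=5.00, V=1.80; Q1=3.60, Q4=5.40; dissipated=4.817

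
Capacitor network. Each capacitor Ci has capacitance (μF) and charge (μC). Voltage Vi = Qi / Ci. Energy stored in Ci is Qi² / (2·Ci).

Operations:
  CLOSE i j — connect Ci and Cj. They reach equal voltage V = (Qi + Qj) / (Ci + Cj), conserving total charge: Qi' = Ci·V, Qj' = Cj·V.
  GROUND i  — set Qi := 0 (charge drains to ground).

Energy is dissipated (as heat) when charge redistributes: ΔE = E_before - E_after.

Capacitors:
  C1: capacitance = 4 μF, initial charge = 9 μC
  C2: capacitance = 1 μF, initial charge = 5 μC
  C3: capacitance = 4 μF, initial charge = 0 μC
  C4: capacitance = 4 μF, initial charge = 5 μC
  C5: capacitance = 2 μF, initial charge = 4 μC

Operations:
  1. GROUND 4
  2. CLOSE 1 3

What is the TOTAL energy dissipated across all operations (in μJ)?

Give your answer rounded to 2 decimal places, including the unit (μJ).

Answer: 8.19 μJ

Derivation:
Initial: C1(4μF, Q=9μC, V=2.25V), C2(1μF, Q=5μC, V=5.00V), C3(4μF, Q=0μC, V=0.00V), C4(4μF, Q=5μC, V=1.25V), C5(2μF, Q=4μC, V=2.00V)
Op 1: GROUND 4: Q4=0; energy lost=3.125
Op 2: CLOSE 1-3: Q_total=9.00, C_total=8.00, V=1.12; Q1=4.50, Q3=4.50; dissipated=5.062
Total dissipated: 8.188 μJ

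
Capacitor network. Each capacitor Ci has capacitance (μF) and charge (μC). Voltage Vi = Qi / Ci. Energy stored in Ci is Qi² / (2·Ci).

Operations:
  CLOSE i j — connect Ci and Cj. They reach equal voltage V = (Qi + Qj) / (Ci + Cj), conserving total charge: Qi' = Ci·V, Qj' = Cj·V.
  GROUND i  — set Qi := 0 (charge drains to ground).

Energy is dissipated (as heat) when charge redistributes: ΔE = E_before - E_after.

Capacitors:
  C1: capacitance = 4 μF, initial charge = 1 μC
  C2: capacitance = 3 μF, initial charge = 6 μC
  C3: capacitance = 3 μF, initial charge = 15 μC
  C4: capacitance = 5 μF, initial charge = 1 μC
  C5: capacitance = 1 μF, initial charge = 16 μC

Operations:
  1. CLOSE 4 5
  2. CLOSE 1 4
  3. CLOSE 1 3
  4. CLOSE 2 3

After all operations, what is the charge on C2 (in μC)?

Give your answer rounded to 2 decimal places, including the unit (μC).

Initial: C1(4μF, Q=1μC, V=0.25V), C2(3μF, Q=6μC, V=2.00V), C3(3μF, Q=15μC, V=5.00V), C4(5μF, Q=1μC, V=0.20V), C5(1μF, Q=16μC, V=16.00V)
Op 1: CLOSE 4-5: Q_total=17.00, C_total=6.00, V=2.83; Q4=14.17, Q5=2.83; dissipated=104.017
Op 2: CLOSE 1-4: Q_total=15.17, C_total=9.00, V=1.69; Q1=6.74, Q4=8.43; dissipated=7.415
Op 3: CLOSE 1-3: Q_total=21.74, C_total=7.00, V=3.11; Q1=12.42, Q3=9.32; dissipated=9.418
Op 4: CLOSE 2-3: Q_total=15.32, C_total=6.00, V=2.55; Q2=7.66, Q3=7.66; dissipated=0.917
Final charges: Q1=12.42, Q2=7.66, Q3=7.66, Q4=8.43, Q5=2.83

Answer: 7.66 μC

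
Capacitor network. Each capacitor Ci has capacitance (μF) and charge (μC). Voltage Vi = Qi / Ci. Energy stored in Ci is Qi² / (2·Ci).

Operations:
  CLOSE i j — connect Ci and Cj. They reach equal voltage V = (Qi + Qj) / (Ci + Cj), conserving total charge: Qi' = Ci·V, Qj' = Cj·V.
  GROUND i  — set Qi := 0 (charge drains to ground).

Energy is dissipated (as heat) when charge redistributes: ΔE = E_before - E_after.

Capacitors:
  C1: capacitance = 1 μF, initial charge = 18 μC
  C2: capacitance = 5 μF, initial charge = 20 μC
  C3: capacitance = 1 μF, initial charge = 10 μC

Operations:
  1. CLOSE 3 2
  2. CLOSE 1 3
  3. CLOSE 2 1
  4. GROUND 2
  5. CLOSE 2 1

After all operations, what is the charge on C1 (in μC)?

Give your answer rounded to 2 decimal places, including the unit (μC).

Answer: 1.01 μC

Derivation:
Initial: C1(1μF, Q=18μC, V=18.00V), C2(5μF, Q=20μC, V=4.00V), C3(1μF, Q=10μC, V=10.00V)
Op 1: CLOSE 3-2: Q_total=30.00, C_total=6.00, V=5.00; Q3=5.00, Q2=25.00; dissipated=15.000
Op 2: CLOSE 1-3: Q_total=23.00, C_total=2.00, V=11.50; Q1=11.50, Q3=11.50; dissipated=42.250
Op 3: CLOSE 2-1: Q_total=36.50, C_total=6.00, V=6.08; Q2=30.42, Q1=6.08; dissipated=17.604
Op 4: GROUND 2: Q2=0; energy lost=92.517
Op 5: CLOSE 2-1: Q_total=6.08, C_total=6.00, V=1.01; Q2=5.07, Q1=1.01; dissipated=15.420
Final charges: Q1=1.01, Q2=5.07, Q3=11.50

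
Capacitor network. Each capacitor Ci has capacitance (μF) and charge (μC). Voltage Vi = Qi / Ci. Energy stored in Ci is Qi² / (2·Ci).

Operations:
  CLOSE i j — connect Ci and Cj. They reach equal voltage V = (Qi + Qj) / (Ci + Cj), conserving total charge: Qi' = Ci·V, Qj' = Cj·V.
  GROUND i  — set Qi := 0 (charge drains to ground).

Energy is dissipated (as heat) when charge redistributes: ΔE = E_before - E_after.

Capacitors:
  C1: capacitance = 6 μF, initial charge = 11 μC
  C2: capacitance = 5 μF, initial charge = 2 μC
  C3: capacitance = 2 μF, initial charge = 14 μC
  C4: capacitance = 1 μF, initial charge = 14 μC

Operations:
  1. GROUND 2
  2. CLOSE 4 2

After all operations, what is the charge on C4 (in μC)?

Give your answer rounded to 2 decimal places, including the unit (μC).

Answer: 2.33 μC

Derivation:
Initial: C1(6μF, Q=11μC, V=1.83V), C2(5μF, Q=2μC, V=0.40V), C3(2μF, Q=14μC, V=7.00V), C4(1μF, Q=14μC, V=14.00V)
Op 1: GROUND 2: Q2=0; energy lost=0.400
Op 2: CLOSE 4-2: Q_total=14.00, C_total=6.00, V=2.33; Q4=2.33, Q2=11.67; dissipated=81.667
Final charges: Q1=11.00, Q2=11.67, Q3=14.00, Q4=2.33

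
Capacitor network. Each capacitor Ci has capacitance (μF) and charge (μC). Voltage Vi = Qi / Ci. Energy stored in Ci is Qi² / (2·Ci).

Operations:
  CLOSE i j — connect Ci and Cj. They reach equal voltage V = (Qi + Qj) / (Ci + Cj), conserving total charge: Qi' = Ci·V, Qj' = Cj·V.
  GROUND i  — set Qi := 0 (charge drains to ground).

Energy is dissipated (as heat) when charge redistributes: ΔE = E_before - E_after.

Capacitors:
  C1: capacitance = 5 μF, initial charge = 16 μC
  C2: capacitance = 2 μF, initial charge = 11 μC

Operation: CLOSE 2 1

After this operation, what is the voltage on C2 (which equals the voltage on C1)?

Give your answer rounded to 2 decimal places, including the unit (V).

Answer: 3.86 V

Derivation:
Initial: C1(5μF, Q=16μC, V=3.20V), C2(2μF, Q=11μC, V=5.50V)
Op 1: CLOSE 2-1: Q_total=27.00, C_total=7.00, V=3.86; Q2=7.71, Q1=19.29; dissipated=3.779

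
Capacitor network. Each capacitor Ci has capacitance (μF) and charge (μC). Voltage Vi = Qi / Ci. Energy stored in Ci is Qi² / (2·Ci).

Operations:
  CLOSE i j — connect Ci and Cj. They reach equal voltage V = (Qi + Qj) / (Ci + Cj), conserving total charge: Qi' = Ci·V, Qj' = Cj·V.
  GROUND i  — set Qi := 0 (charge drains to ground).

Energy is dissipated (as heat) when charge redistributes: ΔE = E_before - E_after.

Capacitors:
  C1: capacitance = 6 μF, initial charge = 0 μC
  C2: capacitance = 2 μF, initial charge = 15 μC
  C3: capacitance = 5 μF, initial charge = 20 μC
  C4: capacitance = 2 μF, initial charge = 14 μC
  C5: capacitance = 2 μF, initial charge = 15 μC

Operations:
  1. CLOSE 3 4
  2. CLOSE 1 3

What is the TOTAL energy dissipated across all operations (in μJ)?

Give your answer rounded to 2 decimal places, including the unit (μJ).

Answer: 38.60 μJ

Derivation:
Initial: C1(6μF, Q=0μC, V=0.00V), C2(2μF, Q=15μC, V=7.50V), C3(5μF, Q=20μC, V=4.00V), C4(2μF, Q=14μC, V=7.00V), C5(2μF, Q=15μC, V=7.50V)
Op 1: CLOSE 3-4: Q_total=34.00, C_total=7.00, V=4.86; Q3=24.29, Q4=9.71; dissipated=6.429
Op 2: CLOSE 1-3: Q_total=24.29, C_total=11.00, V=2.21; Q1=13.25, Q3=11.04; dissipated=32.171
Total dissipated: 38.599 μJ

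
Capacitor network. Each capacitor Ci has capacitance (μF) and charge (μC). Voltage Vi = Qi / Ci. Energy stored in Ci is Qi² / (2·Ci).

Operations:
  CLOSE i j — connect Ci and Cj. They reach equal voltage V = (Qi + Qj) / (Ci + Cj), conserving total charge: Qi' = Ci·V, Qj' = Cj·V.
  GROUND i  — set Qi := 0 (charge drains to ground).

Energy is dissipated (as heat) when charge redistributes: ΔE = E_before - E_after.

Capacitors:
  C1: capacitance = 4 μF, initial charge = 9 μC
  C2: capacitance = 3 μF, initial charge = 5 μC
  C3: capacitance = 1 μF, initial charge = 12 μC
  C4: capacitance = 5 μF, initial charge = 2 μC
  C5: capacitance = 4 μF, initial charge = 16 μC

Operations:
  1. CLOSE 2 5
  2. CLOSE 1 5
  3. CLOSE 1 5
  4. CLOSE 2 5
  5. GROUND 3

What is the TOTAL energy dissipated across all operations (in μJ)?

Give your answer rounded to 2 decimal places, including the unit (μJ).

Initial: C1(4μF, Q=9μC, V=2.25V), C2(3μF, Q=5μC, V=1.67V), C3(1μF, Q=12μC, V=12.00V), C4(5μF, Q=2μC, V=0.40V), C5(4μF, Q=16μC, V=4.00V)
Op 1: CLOSE 2-5: Q_total=21.00, C_total=7.00, V=3.00; Q2=9.00, Q5=12.00; dissipated=4.667
Op 2: CLOSE 1-5: Q_total=21.00, C_total=8.00, V=2.62; Q1=10.50, Q5=10.50; dissipated=0.562
Op 3: CLOSE 1-5: Q_total=21.00, C_total=8.00, V=2.62; Q1=10.50, Q5=10.50; dissipated=0.000
Op 4: CLOSE 2-5: Q_total=19.50, C_total=7.00, V=2.79; Q2=8.36, Q5=11.14; dissipated=0.121
Op 5: GROUND 3: Q3=0; energy lost=72.000
Total dissipated: 77.350 μJ

Answer: 77.35 μJ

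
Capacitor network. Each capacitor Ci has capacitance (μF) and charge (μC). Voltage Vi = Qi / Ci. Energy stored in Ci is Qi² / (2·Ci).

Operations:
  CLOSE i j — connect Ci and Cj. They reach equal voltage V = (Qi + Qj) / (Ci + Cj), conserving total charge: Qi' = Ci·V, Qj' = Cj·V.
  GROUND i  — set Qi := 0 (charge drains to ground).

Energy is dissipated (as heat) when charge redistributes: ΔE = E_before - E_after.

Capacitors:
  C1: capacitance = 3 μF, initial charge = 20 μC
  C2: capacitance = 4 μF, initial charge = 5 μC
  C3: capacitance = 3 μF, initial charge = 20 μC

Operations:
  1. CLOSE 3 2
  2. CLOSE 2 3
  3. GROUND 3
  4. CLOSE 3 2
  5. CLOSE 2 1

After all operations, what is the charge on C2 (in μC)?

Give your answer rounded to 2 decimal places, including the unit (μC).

Answer: 16.09 μC

Derivation:
Initial: C1(3μF, Q=20μC, V=6.67V), C2(4μF, Q=5μC, V=1.25V), C3(3μF, Q=20μC, V=6.67V)
Op 1: CLOSE 3-2: Q_total=25.00, C_total=7.00, V=3.57; Q3=10.71, Q2=14.29; dissipated=25.149
Op 2: CLOSE 2-3: Q_total=25.00, C_total=7.00, V=3.57; Q2=14.29, Q3=10.71; dissipated=0.000
Op 3: GROUND 3: Q3=0; energy lost=19.133
Op 4: CLOSE 3-2: Q_total=14.29, C_total=7.00, V=2.04; Q3=6.12, Q2=8.16; dissipated=10.933
Op 5: CLOSE 2-1: Q_total=28.16, C_total=7.00, V=4.02; Q2=16.09, Q1=12.07; dissipated=18.342
Final charges: Q1=12.07, Q2=16.09, Q3=6.12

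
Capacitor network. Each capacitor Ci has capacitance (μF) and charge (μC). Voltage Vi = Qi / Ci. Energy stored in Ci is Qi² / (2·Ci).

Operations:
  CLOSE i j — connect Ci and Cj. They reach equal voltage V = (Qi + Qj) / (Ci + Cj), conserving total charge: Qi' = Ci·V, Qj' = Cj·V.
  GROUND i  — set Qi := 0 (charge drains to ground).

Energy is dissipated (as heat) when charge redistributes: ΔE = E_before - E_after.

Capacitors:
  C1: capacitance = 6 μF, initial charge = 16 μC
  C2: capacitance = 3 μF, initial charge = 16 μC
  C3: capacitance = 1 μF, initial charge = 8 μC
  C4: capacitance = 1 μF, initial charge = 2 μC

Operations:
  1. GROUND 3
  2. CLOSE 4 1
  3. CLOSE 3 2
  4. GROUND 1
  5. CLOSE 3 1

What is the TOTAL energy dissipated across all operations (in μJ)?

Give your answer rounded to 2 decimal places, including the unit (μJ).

Initial: C1(6μF, Q=16μC, V=2.67V), C2(3μF, Q=16μC, V=5.33V), C3(1μF, Q=8μC, V=8.00V), C4(1μF, Q=2μC, V=2.00V)
Op 1: GROUND 3: Q3=0; energy lost=32.000
Op 2: CLOSE 4-1: Q_total=18.00, C_total=7.00, V=2.57; Q4=2.57, Q1=15.43; dissipated=0.190
Op 3: CLOSE 3-2: Q_total=16.00, C_total=4.00, V=4.00; Q3=4.00, Q2=12.00; dissipated=10.667
Op 4: GROUND 1: Q1=0; energy lost=19.837
Op 5: CLOSE 3-1: Q_total=4.00, C_total=7.00, V=0.57; Q3=0.57, Q1=3.43; dissipated=6.857
Total dissipated: 69.551 μJ

Answer: 69.55 μJ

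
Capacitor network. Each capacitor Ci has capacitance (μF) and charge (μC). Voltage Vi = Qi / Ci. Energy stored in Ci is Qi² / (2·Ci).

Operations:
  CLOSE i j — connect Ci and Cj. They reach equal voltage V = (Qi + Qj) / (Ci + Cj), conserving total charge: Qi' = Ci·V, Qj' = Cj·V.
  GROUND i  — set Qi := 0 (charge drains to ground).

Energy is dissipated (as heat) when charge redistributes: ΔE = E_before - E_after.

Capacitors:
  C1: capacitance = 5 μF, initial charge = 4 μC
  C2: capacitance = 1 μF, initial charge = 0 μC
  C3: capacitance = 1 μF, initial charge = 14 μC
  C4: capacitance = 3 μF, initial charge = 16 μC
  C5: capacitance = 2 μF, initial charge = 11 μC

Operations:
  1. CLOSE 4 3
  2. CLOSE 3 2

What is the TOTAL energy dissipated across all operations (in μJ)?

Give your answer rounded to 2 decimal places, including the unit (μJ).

Answer: 42.23 μJ

Derivation:
Initial: C1(5μF, Q=4μC, V=0.80V), C2(1μF, Q=0μC, V=0.00V), C3(1μF, Q=14μC, V=14.00V), C4(3μF, Q=16μC, V=5.33V), C5(2μF, Q=11μC, V=5.50V)
Op 1: CLOSE 4-3: Q_total=30.00, C_total=4.00, V=7.50; Q4=22.50, Q3=7.50; dissipated=28.167
Op 2: CLOSE 3-2: Q_total=7.50, C_total=2.00, V=3.75; Q3=3.75, Q2=3.75; dissipated=14.062
Total dissipated: 42.229 μJ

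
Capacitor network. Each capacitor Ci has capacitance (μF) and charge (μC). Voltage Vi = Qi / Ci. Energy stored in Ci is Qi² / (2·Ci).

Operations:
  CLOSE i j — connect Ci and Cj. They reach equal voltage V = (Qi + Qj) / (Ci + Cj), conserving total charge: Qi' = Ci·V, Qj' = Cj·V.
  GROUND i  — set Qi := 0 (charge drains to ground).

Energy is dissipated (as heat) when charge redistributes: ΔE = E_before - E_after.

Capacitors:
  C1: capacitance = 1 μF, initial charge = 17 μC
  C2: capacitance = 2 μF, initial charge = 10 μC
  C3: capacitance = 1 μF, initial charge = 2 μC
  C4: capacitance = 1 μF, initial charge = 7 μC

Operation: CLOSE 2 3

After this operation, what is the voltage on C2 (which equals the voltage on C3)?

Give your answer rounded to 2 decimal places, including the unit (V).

Answer: 4.00 V

Derivation:
Initial: C1(1μF, Q=17μC, V=17.00V), C2(2μF, Q=10μC, V=5.00V), C3(1μF, Q=2μC, V=2.00V), C4(1μF, Q=7μC, V=7.00V)
Op 1: CLOSE 2-3: Q_total=12.00, C_total=3.00, V=4.00; Q2=8.00, Q3=4.00; dissipated=3.000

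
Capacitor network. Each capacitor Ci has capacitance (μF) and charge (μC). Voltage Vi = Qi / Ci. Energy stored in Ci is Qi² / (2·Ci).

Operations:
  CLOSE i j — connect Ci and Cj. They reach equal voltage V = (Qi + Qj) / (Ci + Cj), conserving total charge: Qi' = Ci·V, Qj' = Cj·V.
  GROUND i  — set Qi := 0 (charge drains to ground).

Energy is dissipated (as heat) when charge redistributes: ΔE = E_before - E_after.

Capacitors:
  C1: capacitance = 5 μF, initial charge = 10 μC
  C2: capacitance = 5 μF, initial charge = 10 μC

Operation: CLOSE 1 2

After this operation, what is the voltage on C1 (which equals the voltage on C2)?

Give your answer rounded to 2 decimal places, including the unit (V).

Initial: C1(5μF, Q=10μC, V=2.00V), C2(5μF, Q=10μC, V=2.00V)
Op 1: CLOSE 1-2: Q_total=20.00, C_total=10.00, V=2.00; Q1=10.00, Q2=10.00; dissipated=0.000

Answer: 2.00 V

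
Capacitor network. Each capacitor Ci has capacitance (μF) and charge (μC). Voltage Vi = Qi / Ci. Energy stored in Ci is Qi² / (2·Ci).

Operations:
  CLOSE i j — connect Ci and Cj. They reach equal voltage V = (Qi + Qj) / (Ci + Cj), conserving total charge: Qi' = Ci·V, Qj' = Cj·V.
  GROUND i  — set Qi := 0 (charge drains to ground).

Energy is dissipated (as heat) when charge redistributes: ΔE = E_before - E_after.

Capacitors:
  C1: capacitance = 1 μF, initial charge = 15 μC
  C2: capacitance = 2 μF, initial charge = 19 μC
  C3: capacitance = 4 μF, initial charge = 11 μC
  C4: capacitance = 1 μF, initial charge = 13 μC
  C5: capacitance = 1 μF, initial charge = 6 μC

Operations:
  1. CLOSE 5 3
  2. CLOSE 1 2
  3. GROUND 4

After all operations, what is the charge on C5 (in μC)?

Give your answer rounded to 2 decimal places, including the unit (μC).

Initial: C1(1μF, Q=15μC, V=15.00V), C2(2μF, Q=19μC, V=9.50V), C3(4μF, Q=11μC, V=2.75V), C4(1μF, Q=13μC, V=13.00V), C5(1μF, Q=6μC, V=6.00V)
Op 1: CLOSE 5-3: Q_total=17.00, C_total=5.00, V=3.40; Q5=3.40, Q3=13.60; dissipated=4.225
Op 2: CLOSE 1-2: Q_total=34.00, C_total=3.00, V=11.33; Q1=11.33, Q2=22.67; dissipated=10.083
Op 3: GROUND 4: Q4=0; energy lost=84.500
Final charges: Q1=11.33, Q2=22.67, Q3=13.60, Q4=0.00, Q5=3.40

Answer: 3.40 μC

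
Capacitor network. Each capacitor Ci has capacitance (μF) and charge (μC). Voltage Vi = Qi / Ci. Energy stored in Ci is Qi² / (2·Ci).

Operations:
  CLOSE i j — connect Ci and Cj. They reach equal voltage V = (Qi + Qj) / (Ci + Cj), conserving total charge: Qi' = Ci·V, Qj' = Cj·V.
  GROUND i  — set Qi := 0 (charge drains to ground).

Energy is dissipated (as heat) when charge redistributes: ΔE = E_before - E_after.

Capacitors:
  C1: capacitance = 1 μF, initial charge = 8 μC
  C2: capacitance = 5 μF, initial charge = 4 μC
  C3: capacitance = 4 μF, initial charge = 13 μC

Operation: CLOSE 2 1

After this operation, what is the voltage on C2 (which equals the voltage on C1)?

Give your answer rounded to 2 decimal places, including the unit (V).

Initial: C1(1μF, Q=8μC, V=8.00V), C2(5μF, Q=4μC, V=0.80V), C3(4μF, Q=13μC, V=3.25V)
Op 1: CLOSE 2-1: Q_total=12.00, C_total=6.00, V=2.00; Q2=10.00, Q1=2.00; dissipated=21.600

Answer: 2.00 V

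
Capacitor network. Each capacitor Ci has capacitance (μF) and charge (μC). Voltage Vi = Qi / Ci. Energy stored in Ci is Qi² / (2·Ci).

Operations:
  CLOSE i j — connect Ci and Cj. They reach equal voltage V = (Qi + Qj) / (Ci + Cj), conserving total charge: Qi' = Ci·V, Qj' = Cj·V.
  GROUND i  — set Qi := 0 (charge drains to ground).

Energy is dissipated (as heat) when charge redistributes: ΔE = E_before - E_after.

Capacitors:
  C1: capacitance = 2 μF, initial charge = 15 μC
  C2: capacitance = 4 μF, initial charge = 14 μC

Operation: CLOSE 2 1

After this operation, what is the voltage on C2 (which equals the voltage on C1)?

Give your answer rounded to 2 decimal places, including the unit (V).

Answer: 4.83 V

Derivation:
Initial: C1(2μF, Q=15μC, V=7.50V), C2(4μF, Q=14μC, V=3.50V)
Op 1: CLOSE 2-1: Q_total=29.00, C_total=6.00, V=4.83; Q2=19.33, Q1=9.67; dissipated=10.667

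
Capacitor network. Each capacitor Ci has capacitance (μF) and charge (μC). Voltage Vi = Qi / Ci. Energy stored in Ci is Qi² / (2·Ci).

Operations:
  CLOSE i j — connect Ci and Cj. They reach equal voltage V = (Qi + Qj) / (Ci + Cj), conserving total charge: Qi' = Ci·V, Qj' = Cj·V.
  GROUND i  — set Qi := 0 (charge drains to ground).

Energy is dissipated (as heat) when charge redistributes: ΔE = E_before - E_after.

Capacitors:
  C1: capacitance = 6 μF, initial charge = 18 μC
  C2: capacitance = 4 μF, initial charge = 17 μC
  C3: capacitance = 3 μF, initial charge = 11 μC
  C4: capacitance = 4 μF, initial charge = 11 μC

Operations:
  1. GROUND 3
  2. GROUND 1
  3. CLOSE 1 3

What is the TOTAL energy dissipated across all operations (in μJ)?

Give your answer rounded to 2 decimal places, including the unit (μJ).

Answer: 47.17 μJ

Derivation:
Initial: C1(6μF, Q=18μC, V=3.00V), C2(4μF, Q=17μC, V=4.25V), C3(3μF, Q=11μC, V=3.67V), C4(4μF, Q=11μC, V=2.75V)
Op 1: GROUND 3: Q3=0; energy lost=20.167
Op 2: GROUND 1: Q1=0; energy lost=27.000
Op 3: CLOSE 1-3: Q_total=0.00, C_total=9.00, V=0.00; Q1=0.00, Q3=0.00; dissipated=0.000
Total dissipated: 47.167 μJ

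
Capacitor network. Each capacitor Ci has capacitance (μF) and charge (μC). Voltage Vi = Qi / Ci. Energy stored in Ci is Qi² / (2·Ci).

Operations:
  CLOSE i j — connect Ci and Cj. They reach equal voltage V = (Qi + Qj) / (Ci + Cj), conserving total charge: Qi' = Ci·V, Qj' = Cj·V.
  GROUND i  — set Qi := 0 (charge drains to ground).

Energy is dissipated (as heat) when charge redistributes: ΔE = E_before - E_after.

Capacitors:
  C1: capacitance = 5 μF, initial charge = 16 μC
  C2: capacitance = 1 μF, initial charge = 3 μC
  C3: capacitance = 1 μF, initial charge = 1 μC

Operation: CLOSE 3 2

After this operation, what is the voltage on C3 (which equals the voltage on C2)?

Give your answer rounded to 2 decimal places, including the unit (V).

Initial: C1(5μF, Q=16μC, V=3.20V), C2(1μF, Q=3μC, V=3.00V), C3(1μF, Q=1μC, V=1.00V)
Op 1: CLOSE 3-2: Q_total=4.00, C_total=2.00, V=2.00; Q3=2.00, Q2=2.00; dissipated=1.000

Answer: 2.00 V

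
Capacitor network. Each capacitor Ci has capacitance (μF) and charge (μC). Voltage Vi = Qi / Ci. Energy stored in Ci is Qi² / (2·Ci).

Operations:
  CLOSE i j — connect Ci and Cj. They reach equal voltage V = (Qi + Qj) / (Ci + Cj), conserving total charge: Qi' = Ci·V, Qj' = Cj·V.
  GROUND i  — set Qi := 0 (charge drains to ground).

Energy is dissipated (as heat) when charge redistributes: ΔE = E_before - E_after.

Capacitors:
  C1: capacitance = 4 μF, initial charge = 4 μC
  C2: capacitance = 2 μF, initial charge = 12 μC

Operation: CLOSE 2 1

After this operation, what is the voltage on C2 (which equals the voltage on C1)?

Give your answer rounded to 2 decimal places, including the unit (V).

Initial: C1(4μF, Q=4μC, V=1.00V), C2(2μF, Q=12μC, V=6.00V)
Op 1: CLOSE 2-1: Q_total=16.00, C_total=6.00, V=2.67; Q2=5.33, Q1=10.67; dissipated=16.667

Answer: 2.67 V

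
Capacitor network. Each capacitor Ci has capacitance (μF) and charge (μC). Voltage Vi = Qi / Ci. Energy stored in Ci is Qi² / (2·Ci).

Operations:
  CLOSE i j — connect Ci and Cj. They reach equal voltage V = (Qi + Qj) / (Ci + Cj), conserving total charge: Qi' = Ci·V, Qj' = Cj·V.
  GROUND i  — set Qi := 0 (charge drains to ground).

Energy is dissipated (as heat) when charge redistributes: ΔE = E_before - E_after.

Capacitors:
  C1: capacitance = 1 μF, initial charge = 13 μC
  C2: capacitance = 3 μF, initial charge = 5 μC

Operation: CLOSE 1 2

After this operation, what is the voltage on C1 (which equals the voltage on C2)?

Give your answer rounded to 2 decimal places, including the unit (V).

Initial: C1(1μF, Q=13μC, V=13.00V), C2(3μF, Q=5μC, V=1.67V)
Op 1: CLOSE 1-2: Q_total=18.00, C_total=4.00, V=4.50; Q1=4.50, Q2=13.50; dissipated=48.167

Answer: 4.50 V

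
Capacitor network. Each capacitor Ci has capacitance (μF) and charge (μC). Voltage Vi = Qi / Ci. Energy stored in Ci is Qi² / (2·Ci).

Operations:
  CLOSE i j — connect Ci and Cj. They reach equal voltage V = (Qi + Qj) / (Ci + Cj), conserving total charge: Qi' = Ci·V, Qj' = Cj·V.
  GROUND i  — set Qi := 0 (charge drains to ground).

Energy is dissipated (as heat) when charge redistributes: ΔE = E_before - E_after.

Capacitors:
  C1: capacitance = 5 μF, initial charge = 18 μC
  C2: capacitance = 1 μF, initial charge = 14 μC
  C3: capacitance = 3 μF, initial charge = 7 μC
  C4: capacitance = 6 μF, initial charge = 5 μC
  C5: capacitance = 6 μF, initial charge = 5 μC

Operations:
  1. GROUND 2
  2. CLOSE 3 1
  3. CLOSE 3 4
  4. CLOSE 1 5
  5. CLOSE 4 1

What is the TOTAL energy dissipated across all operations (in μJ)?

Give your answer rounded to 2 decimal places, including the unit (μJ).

Initial: C1(5μF, Q=18μC, V=3.60V), C2(1μF, Q=14μC, V=14.00V), C3(3μF, Q=7μC, V=2.33V), C4(6μF, Q=5μC, V=0.83V), C5(6μF, Q=5μC, V=0.83V)
Op 1: GROUND 2: Q2=0; energy lost=98.000
Op 2: CLOSE 3-1: Q_total=25.00, C_total=8.00, V=3.12; Q3=9.38, Q1=15.62; dissipated=1.504
Op 3: CLOSE 3-4: Q_total=14.38, C_total=9.00, V=1.60; Q3=4.79, Q4=9.58; dissipated=5.252
Op 4: CLOSE 1-5: Q_total=20.62, C_total=11.00, V=1.88; Q1=9.38, Q5=11.25; dissipated=7.161
Op 5: CLOSE 4-1: Q_total=18.96, C_total=11.00, V=1.72; Q4=10.34, Q1=8.62; dissipated=0.105
Total dissipated: 112.023 μJ

Answer: 112.02 μJ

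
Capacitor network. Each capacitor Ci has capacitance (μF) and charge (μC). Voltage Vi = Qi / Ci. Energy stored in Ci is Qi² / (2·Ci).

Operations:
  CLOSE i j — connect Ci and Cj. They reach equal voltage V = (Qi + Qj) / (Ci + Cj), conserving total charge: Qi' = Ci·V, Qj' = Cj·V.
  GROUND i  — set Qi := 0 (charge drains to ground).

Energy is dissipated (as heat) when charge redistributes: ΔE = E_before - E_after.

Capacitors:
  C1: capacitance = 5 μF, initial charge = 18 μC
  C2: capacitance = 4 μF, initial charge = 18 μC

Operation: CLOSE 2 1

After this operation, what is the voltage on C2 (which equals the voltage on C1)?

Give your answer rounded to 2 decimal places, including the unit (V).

Initial: C1(5μF, Q=18μC, V=3.60V), C2(4μF, Q=18μC, V=4.50V)
Op 1: CLOSE 2-1: Q_total=36.00, C_total=9.00, V=4.00; Q2=16.00, Q1=20.00; dissipated=0.900

Answer: 4.00 V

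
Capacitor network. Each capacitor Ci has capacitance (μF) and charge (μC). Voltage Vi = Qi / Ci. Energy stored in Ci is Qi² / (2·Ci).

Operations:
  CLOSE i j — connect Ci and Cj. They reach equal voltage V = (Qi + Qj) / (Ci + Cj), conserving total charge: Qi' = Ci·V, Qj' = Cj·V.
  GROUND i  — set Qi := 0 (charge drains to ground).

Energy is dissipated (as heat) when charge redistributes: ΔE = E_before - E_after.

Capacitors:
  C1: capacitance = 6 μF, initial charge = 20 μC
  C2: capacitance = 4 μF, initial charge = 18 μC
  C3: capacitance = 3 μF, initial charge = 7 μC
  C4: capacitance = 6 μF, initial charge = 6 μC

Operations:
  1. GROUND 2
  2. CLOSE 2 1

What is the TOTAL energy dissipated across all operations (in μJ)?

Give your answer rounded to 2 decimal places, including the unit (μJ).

Answer: 53.83 μJ

Derivation:
Initial: C1(6μF, Q=20μC, V=3.33V), C2(4μF, Q=18μC, V=4.50V), C3(3μF, Q=7μC, V=2.33V), C4(6μF, Q=6μC, V=1.00V)
Op 1: GROUND 2: Q2=0; energy lost=40.500
Op 2: CLOSE 2-1: Q_total=20.00, C_total=10.00, V=2.00; Q2=8.00, Q1=12.00; dissipated=13.333
Total dissipated: 53.833 μJ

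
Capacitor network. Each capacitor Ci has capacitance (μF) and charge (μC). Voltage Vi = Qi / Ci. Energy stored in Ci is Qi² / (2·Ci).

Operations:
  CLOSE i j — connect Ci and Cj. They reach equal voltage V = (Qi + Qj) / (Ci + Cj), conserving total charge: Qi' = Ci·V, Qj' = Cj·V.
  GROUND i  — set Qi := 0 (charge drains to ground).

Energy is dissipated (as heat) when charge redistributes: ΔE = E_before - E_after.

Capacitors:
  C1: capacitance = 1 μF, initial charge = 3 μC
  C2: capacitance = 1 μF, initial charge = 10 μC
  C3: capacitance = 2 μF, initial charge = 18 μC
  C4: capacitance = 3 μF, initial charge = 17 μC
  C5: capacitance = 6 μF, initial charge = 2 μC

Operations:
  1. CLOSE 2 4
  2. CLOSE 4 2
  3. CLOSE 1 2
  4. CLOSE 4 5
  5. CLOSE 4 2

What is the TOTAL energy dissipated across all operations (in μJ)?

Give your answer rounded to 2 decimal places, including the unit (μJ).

Answer: 53.90 μJ

Derivation:
Initial: C1(1μF, Q=3μC, V=3.00V), C2(1μF, Q=10μC, V=10.00V), C3(2μF, Q=18μC, V=9.00V), C4(3μF, Q=17μC, V=5.67V), C5(6μF, Q=2μC, V=0.33V)
Op 1: CLOSE 2-4: Q_total=27.00, C_total=4.00, V=6.75; Q2=6.75, Q4=20.25; dissipated=7.042
Op 2: CLOSE 4-2: Q_total=27.00, C_total=4.00, V=6.75; Q4=20.25, Q2=6.75; dissipated=0.000
Op 3: CLOSE 1-2: Q_total=9.75, C_total=2.00, V=4.88; Q1=4.88, Q2=4.88; dissipated=3.516
Op 4: CLOSE 4-5: Q_total=22.25, C_total=9.00, V=2.47; Q4=7.42, Q5=14.83; dissipated=41.174
Op 5: CLOSE 4-2: Q_total=12.29, C_total=4.00, V=3.07; Q4=9.22, Q2=3.07; dissipated=2.165
Total dissipated: 53.896 μJ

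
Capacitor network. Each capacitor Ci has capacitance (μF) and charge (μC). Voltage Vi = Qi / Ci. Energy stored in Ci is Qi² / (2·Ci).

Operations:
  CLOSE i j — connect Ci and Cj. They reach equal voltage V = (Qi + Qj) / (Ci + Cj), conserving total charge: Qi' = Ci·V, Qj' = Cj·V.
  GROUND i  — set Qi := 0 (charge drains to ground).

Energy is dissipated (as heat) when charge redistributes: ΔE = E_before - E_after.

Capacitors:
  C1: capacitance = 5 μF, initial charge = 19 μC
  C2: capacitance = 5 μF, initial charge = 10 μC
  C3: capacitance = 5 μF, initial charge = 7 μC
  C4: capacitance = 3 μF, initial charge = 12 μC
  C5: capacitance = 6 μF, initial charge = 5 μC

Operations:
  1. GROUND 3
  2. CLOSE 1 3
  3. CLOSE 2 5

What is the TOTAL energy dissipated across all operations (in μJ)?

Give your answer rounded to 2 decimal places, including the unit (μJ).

Answer: 24.81 μJ

Derivation:
Initial: C1(5μF, Q=19μC, V=3.80V), C2(5μF, Q=10μC, V=2.00V), C3(5μF, Q=7μC, V=1.40V), C4(3μF, Q=12μC, V=4.00V), C5(6μF, Q=5μC, V=0.83V)
Op 1: GROUND 3: Q3=0; energy lost=4.900
Op 2: CLOSE 1-3: Q_total=19.00, C_total=10.00, V=1.90; Q1=9.50, Q3=9.50; dissipated=18.050
Op 3: CLOSE 2-5: Q_total=15.00, C_total=11.00, V=1.36; Q2=6.82, Q5=8.18; dissipated=1.856
Total dissipated: 24.806 μJ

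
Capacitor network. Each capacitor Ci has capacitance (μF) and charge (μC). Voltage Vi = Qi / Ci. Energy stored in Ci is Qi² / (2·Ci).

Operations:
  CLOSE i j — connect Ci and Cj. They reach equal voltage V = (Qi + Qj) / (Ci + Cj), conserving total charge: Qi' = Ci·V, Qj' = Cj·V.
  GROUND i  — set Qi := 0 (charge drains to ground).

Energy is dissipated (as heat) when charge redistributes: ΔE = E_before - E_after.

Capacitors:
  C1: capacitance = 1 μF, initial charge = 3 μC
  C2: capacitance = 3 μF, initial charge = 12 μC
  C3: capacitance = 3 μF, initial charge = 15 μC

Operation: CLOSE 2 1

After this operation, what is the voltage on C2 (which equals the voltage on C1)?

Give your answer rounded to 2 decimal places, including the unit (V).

Answer: 3.75 V

Derivation:
Initial: C1(1μF, Q=3μC, V=3.00V), C2(3μF, Q=12μC, V=4.00V), C3(3μF, Q=15μC, V=5.00V)
Op 1: CLOSE 2-1: Q_total=15.00, C_total=4.00, V=3.75; Q2=11.25, Q1=3.75; dissipated=0.375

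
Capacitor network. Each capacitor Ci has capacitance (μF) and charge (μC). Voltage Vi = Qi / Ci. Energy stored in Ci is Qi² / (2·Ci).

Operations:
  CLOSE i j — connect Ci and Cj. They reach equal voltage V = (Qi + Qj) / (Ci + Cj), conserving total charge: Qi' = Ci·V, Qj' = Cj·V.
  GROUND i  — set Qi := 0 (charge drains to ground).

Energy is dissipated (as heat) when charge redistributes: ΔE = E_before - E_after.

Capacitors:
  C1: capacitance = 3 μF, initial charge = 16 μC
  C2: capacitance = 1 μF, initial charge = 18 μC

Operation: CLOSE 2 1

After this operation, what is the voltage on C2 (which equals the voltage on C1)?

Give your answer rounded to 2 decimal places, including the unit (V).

Answer: 8.50 V

Derivation:
Initial: C1(3μF, Q=16μC, V=5.33V), C2(1μF, Q=18μC, V=18.00V)
Op 1: CLOSE 2-1: Q_total=34.00, C_total=4.00, V=8.50; Q2=8.50, Q1=25.50; dissipated=60.167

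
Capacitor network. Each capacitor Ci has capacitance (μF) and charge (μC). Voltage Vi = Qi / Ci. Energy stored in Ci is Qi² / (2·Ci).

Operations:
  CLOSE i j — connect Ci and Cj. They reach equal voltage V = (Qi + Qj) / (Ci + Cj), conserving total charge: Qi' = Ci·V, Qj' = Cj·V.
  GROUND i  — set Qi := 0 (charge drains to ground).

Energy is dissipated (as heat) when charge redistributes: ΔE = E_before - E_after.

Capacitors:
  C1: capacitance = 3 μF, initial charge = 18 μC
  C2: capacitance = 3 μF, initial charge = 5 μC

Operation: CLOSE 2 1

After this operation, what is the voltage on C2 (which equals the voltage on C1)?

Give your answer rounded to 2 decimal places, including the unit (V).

Initial: C1(3μF, Q=18μC, V=6.00V), C2(3μF, Q=5μC, V=1.67V)
Op 1: CLOSE 2-1: Q_total=23.00, C_total=6.00, V=3.83; Q2=11.50, Q1=11.50; dissipated=14.083

Answer: 3.83 V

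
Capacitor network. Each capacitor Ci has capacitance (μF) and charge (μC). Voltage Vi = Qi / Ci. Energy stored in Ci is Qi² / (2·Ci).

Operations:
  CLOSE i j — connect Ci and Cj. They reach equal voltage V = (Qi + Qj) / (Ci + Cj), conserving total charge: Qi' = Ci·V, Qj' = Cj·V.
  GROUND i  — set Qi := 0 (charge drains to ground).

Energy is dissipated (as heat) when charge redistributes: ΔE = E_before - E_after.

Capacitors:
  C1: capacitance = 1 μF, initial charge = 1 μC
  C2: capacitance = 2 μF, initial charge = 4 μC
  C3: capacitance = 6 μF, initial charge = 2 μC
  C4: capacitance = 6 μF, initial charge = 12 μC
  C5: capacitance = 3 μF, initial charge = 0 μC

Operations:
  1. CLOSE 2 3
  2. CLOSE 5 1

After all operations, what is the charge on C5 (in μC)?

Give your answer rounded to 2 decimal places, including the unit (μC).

Answer: 0.75 μC

Derivation:
Initial: C1(1μF, Q=1μC, V=1.00V), C2(2μF, Q=4μC, V=2.00V), C3(6μF, Q=2μC, V=0.33V), C4(6μF, Q=12μC, V=2.00V), C5(3μF, Q=0μC, V=0.00V)
Op 1: CLOSE 2-3: Q_total=6.00, C_total=8.00, V=0.75; Q2=1.50, Q3=4.50; dissipated=2.083
Op 2: CLOSE 5-1: Q_total=1.00, C_total=4.00, V=0.25; Q5=0.75, Q1=0.25; dissipated=0.375
Final charges: Q1=0.25, Q2=1.50, Q3=4.50, Q4=12.00, Q5=0.75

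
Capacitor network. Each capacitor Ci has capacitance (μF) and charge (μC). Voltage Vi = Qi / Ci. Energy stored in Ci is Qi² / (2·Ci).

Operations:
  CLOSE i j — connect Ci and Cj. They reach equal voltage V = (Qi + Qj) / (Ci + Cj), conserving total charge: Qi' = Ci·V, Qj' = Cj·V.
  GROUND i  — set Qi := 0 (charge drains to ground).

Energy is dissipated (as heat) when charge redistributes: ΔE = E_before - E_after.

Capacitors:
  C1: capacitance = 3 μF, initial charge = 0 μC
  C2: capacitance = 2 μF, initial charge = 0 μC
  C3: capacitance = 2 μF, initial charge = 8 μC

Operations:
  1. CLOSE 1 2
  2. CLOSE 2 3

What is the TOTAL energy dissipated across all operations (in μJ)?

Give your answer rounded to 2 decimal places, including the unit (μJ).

Answer: 8.00 μJ

Derivation:
Initial: C1(3μF, Q=0μC, V=0.00V), C2(2μF, Q=0μC, V=0.00V), C3(2μF, Q=8μC, V=4.00V)
Op 1: CLOSE 1-2: Q_total=0.00, C_total=5.00, V=0.00; Q1=0.00, Q2=0.00; dissipated=0.000
Op 2: CLOSE 2-3: Q_total=8.00, C_total=4.00, V=2.00; Q2=4.00, Q3=4.00; dissipated=8.000
Total dissipated: 8.000 μJ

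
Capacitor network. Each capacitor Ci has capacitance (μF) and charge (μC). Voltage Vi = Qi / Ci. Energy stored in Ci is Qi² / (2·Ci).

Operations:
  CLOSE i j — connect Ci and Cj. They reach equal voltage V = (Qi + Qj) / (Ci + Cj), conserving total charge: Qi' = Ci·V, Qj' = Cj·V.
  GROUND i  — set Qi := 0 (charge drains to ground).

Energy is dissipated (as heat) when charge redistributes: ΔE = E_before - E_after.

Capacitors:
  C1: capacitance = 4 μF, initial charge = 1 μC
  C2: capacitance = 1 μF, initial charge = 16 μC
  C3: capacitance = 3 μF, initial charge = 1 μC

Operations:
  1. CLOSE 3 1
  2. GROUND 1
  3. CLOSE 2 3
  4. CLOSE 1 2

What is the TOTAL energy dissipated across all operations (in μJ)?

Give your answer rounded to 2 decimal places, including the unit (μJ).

Answer: 99.88 μJ

Derivation:
Initial: C1(4μF, Q=1μC, V=0.25V), C2(1μF, Q=16μC, V=16.00V), C3(3μF, Q=1μC, V=0.33V)
Op 1: CLOSE 3-1: Q_total=2.00, C_total=7.00, V=0.29; Q3=0.86, Q1=1.14; dissipated=0.006
Op 2: GROUND 1: Q1=0; energy lost=0.163
Op 3: CLOSE 2-3: Q_total=16.86, C_total=4.00, V=4.21; Q2=4.21, Q3=12.64; dissipated=92.602
Op 4: CLOSE 1-2: Q_total=4.21, C_total=5.00, V=0.84; Q1=3.37, Q2=0.84; dissipated=7.104
Total dissipated: 99.875 μJ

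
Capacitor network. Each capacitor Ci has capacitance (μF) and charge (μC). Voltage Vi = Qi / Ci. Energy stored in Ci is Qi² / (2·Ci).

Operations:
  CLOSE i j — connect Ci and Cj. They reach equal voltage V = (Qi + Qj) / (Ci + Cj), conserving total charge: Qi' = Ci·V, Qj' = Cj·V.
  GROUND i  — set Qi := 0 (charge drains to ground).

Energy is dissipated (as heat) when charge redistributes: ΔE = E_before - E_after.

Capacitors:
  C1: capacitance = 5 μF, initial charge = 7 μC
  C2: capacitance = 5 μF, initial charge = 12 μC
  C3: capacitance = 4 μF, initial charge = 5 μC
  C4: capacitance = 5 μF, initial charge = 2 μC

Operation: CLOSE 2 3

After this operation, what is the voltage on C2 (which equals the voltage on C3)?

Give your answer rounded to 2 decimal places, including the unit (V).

Initial: C1(5μF, Q=7μC, V=1.40V), C2(5μF, Q=12μC, V=2.40V), C3(4μF, Q=5μC, V=1.25V), C4(5μF, Q=2μC, V=0.40V)
Op 1: CLOSE 2-3: Q_total=17.00, C_total=9.00, V=1.89; Q2=9.44, Q3=7.56; dissipated=1.469

Answer: 1.89 V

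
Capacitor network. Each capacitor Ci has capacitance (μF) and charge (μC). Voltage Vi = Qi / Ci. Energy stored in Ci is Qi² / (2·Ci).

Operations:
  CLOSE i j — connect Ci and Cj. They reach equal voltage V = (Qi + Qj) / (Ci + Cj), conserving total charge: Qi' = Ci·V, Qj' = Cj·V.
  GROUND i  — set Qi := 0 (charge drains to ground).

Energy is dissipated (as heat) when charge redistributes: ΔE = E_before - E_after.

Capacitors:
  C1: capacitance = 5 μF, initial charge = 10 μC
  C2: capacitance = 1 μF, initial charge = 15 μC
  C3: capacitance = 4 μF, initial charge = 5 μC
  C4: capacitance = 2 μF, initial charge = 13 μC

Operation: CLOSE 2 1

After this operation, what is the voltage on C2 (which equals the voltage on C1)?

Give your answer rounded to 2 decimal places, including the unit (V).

Answer: 4.17 V

Derivation:
Initial: C1(5μF, Q=10μC, V=2.00V), C2(1μF, Q=15μC, V=15.00V), C3(4μF, Q=5μC, V=1.25V), C4(2μF, Q=13μC, V=6.50V)
Op 1: CLOSE 2-1: Q_total=25.00, C_total=6.00, V=4.17; Q2=4.17, Q1=20.83; dissipated=70.417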